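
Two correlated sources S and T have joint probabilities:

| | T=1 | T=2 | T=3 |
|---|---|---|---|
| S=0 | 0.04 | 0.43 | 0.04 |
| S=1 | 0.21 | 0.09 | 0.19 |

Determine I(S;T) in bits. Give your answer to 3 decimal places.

0.342 bits

Marginals: p(S) = (0.5100, 0.4900), p(T) = (0.2500, 0.5200, 0.2300).
I(S;T) = Σ p(x,y)·log₂[p(x,y)/(p(x)p(y))].
  (0,1): 0.04·log₂(0.3137) = -0.0669
  (0,2): 0.43·log₂(1.6214) = 0.2998
  (0,3): 0.04·log₂(0.3410) = -0.0621
  (1,1): 0.21·log₂(1.7143) = 0.1633
  (1,2): 0.09·log₂(0.3532) = -0.1351
  (1,3): 0.19·log₂(1.6859) = 0.1432
Sum = 0.342 bits.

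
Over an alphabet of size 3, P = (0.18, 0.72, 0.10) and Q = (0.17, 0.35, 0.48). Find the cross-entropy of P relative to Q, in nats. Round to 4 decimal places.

H(P,Q) = −Σ p·ln q.
  −0.18·ln(0.17) = 0.31895
  −0.72·ln(0.35) = 0.75587
  −0.10·ln(0.48) = 0.07340
H(P,Q) = 1.1482 nats.

1.1482 nats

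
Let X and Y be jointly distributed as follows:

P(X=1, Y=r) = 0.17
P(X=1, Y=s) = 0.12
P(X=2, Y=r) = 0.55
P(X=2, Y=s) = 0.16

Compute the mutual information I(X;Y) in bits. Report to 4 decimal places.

Marginals: p(X) = (0.2900, 0.7100), p(Y) = (0.7200, 0.2800).
I(X;Y) = Σ p(x,y)·log₂[p(x,y)/(p(x)p(y))].
  (1,r): 0.17·log₂(0.8142) = -0.05042
  (1,s): 0.12·log₂(1.4778) = 0.06762
  (2,r): 0.55·log₂(1.0759) = 0.05805
  (2,s): 0.16·log₂(0.8048) = -0.05012
Sum = 0.0251 bits.

0.0251 bits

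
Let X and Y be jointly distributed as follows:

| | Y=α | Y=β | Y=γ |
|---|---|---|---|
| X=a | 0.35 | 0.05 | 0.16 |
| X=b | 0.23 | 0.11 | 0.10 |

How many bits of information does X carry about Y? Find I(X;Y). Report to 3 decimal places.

Marginals: p(X) = (0.5600, 0.4400), p(Y) = (0.5800, 0.1600, 0.2600).
I(X;Y) = H(X) + H(Y) − H(X,Y).
H(X) = 0.9896, H(Y) = 1.3841, H(X,Y) = 2.3394.
I(X;Y) = 0.9896 + 1.3841 − 2.3394 = 0.034 bits.

0.034 bits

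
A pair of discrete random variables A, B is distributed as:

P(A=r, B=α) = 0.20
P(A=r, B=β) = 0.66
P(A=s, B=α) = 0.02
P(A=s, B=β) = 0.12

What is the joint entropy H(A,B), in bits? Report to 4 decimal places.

1.3400 bits

H(A,B) = −Σ p(x,y)·log₂ p(x,y) over all 4 cells.
  cell (r,α): −0.20·log₂0.20 = 0.46439
  cell (r,β): −0.66·log₂0.66 = 0.39564
  cell (s,α): −0.02·log₂0.02 = 0.11288
  cell (s,β): −0.12·log₂0.12 = 0.36707
Sum = 1.3400 bits.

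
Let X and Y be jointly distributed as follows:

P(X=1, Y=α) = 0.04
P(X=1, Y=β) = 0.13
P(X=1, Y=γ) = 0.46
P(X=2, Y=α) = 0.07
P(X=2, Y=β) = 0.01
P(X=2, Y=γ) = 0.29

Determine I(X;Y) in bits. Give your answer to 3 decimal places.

Marginals: p(X) = (0.6300, 0.3700), p(Y) = (0.1100, 0.1400, 0.7500).
I(X;Y) = H(X) + H(Y) − H(X,Y).
H(X) = 0.9507, H(Y) = 1.0587, H(X,Y) = 1.9366.
I(X;Y) = 0.9507 + 1.0587 − 1.9366 = 0.073 bits.

0.073 bits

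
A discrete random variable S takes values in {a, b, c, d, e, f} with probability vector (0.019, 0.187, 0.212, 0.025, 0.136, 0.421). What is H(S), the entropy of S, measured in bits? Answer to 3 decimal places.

H(S) = −Σ p·log₂ p.
  −(0.019)·log₂(0.019) = 0.1086
  −(0.187)·log₂(0.187) = 0.4523
  −(0.212)·log₂(0.212) = 0.4744
  −(0.025)·log₂(0.025) = 0.1330
  −(0.136)·log₂(0.136) = 0.3915
  −(0.421)·log₂(0.421) = 0.5255
Sum: 0.1086 + 0.4523 + 0.4744 + 0.1330 + 0.3915 + 0.5255 = 2.085 bits.

2.085 bits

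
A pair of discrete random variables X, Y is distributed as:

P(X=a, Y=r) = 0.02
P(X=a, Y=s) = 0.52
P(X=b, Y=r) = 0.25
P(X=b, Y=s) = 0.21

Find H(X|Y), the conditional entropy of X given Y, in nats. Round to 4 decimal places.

Chain rule: H(X|Y) = H(X,Y) − H(Y).
Marginals: p(X) = (0.5400, 0.4600), p(Y) = (0.2700, 0.7300).
H(X,Y) = 1.0926 nats; H(Y) = 0.5833 nats.
H(X|Y) = 1.0926 − 0.5833 = 0.5093 nats.

0.5093 nats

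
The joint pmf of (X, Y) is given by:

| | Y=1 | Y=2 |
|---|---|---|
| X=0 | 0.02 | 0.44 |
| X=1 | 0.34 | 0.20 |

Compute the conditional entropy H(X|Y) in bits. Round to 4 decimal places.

0.6849 bits

Marginals: p(X) = (0.4600, 0.5400), p(Y) = (0.3600, 0.6400).
H(X|Y) = Σ p(Y) · H(X|Y=·).
  Y=1: p=0.3600, H(X|Y=1) = 0.3095
  Y=2: p=0.6400, H(X|Y=2) = 0.8960
Weighted sum = 0.6849 bits.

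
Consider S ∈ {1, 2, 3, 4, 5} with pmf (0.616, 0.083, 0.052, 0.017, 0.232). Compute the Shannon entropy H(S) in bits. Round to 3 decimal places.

1.539 bits

H(S) = −Σ p·log₂ p.
  −(0.616)·log₂(0.616) = 0.4306
  −(0.083)·log₂(0.083) = 0.2980
  −(0.052)·log₂(0.052) = 0.2218
  −(0.017)·log₂(0.017) = 0.0999
  −(0.232)·log₂(0.232) = 0.4890
Sum: 0.4306 + 0.2980 + 0.2218 + 0.0999 + 0.4890 = 1.539 bits.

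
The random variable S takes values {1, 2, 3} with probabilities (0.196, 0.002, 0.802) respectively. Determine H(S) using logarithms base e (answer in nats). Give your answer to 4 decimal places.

0.5088 nats

H(S) = −Σ p·ln p.
  −(0.196)·ln(0.196) = 0.31941
  −(0.002)·ln(0.002) = 0.01243
  −(0.802)·ln(0.802) = 0.17696
Sum: 0.31941 + 0.01243 + 0.17696 = 0.5088 nats.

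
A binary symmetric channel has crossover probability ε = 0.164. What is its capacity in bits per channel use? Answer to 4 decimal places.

Binary symmetric channel: C = 1 − h₂(ε) where h₂ is the binary entropy function.
h₂(0.164) = −0.164·log₂0.164 − 0.836·log₂0.836 = 0.6438.
C = 1 − 0.6438 = 0.3562 bits per channel use.

0.3562 bits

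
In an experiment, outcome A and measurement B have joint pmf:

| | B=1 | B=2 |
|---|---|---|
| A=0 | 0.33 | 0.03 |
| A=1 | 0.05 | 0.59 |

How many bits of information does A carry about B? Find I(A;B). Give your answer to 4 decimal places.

0.5559 bits

Marginals: p(A) = (0.3600, 0.6400), p(B) = (0.3800, 0.6200).
I(A;B) = Σ p(x,y)·log₂[p(x,y)/(p(x)p(y))].
  (0,1): 0.33·log₂(2.4123) = 0.41923
  (0,2): 0.03·log₂(0.1344) = -0.08686
  (1,1): 0.05·log₂(0.2056) = -0.11411
  (1,2): 0.59·log₂(1.4869) = 0.33766
Sum = 0.5559 bits.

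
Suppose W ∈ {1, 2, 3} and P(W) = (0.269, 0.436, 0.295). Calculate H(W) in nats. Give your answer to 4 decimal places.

1.0753 nats

H(W) = −Σ p·ln p.
  −(0.269)·ln(0.269) = 0.35321
  −(0.436)·ln(0.436) = 0.36193
  −(0.295)·ln(0.295) = 0.36013
Sum: 0.35321 + 0.36193 + 0.36013 = 1.0753 nats.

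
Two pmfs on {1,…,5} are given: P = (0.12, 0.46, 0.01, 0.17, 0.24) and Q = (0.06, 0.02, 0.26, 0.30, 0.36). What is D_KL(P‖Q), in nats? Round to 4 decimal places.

D(P‖Q) = Σ p·ln(p/q).
  0.12·ln(0.12/0.06) = 0.08318
  0.46·ln(0.46/0.02) = 1.44233
  0.01·ln(0.01/0.26) = -0.03258
  0.17·ln(0.17/0.30) = -0.09656
  0.24·ln(0.24/0.36) = -0.09731
D(P‖Q) = 1.2991 nats.

1.2991 nats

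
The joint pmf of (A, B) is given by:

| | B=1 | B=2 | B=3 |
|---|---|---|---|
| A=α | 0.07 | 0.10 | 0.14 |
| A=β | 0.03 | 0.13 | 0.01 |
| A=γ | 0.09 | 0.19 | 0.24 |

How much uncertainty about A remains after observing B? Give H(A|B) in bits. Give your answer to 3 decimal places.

Chain rule: H(A|B) = H(A,B) − H(B).
Marginals: p(A) = (0.3100, 0.1700, 0.5200), p(B) = (0.1900, 0.4200, 0.3900).
H(A,B) = 2.8607 bits; H(B) = 1.5107 bits.
H(A|B) = 2.8607 − 1.5107 = 1.350 bits.

1.350 bits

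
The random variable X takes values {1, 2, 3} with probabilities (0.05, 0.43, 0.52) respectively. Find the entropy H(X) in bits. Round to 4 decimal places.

1.2302 bits

H(X) = −Σ p·log₂ p.
  −(0.05)·log₂(0.05) = 0.21610
  −(0.43)·log₂(0.43) = 0.52356
  −(0.52)·log₂(0.52) = 0.49058
Sum: 0.21610 + 0.52356 + 0.49058 = 1.2302 bits.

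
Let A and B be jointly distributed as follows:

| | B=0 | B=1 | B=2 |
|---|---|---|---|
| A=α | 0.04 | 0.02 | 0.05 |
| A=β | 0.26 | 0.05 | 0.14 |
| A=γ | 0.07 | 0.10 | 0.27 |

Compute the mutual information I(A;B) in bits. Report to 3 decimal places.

Marginals: p(A) = (0.1100, 0.4500, 0.4400), p(B) = (0.3700, 0.1700, 0.4600).
I(A;B) = H(A) + H(B) − H(A,B).
H(A) = 1.3898, H(B) = 1.4807, H(A,B) = 2.7440.
I(A;B) = 1.3898 + 1.4807 − 2.7440 = 0.126 bits.

0.126 bits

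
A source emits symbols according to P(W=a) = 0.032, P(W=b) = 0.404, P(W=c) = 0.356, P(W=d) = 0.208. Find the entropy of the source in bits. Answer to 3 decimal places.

1.689 bits

H(W) = −Σ p·log₂ p.
  −(0.032)·log₂(0.032) = 0.1589
  −(0.404)·log₂(0.404) = 0.5283
  −(0.356)·log₂(0.356) = 0.5305
  −(0.208)·log₂(0.208) = 0.4712
Sum: 0.1589 + 0.5283 + 0.5305 + 0.4712 = 1.689 bits.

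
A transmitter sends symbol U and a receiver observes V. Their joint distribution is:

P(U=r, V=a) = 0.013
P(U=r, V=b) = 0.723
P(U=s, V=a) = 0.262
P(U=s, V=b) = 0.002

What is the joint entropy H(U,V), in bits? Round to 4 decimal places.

0.9440 bits

H(U,V) = −Σ p(x,y)·log₂ p(x,y) over all 4 cells.
  cell (r,a): −0.013·log₂0.013 = 0.08145
  cell (r,b): −0.723·log₂0.723 = 0.33832
  cell (s,a): −0.262·log₂0.262 = 0.50628
  cell (s,b): −0.002·log₂0.002 = 0.01793
Sum = 0.9440 bits.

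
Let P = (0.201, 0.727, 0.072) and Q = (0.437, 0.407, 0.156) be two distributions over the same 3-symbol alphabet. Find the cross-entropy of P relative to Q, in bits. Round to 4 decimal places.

1.3759 bits

H(P,Q) = −Σ p·log₂ q.
  −0.201·log₂(0.437) = 0.24005
  −0.727·log₂(0.407) = 0.94285
  −0.072·log₂(0.156) = 0.19299
H(P,Q) = 1.3759 bits.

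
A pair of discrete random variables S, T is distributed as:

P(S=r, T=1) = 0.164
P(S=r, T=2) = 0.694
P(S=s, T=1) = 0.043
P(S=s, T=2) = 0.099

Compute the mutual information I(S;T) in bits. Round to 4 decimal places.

Marginals: p(S) = (0.8580, 0.1420), p(T) = (0.2070, 0.7930).
I(S;T) = Σ p(x,y)·log₂[p(x,y)/(p(x)p(y))].
  (r,1): 0.164·log₂(0.9234) = -0.01886
  (r,2): 0.694·log₂(1.0200) = 0.01982
  (s,1): 0.043·log₂(1.4629) = 0.02360
  (s,2): 0.099·log₂(0.8792) = -0.01839
Sum = 0.0062 bits.

0.0062 bits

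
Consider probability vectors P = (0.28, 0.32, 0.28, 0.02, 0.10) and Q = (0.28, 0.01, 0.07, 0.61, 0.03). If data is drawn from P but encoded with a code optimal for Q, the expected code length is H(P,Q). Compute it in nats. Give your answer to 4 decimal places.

H(P,Q) = −Σ p·ln q.
  −0.28·ln(0.28) = 0.35643
  −0.32·ln(0.01) = 1.47365
  −0.28·ln(0.07) = 0.74459
  −0.02·ln(0.61) = 0.00989
  −0.10·ln(0.03) = 0.35066
H(P,Q) = 2.9352 nats.

2.9352 nats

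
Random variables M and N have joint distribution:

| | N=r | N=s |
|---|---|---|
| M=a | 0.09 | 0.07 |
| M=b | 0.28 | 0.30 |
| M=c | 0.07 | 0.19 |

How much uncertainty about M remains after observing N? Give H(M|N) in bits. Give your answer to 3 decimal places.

1.351 bits

Marginals: p(M) = (0.1600, 0.5800, 0.2600), p(N) = (0.4400, 0.5600).
H(M|N) = Σ p(N) · H(M|N=·).
  N=r: p=0.4400, H(M|N=r) = 1.3052
  N=s: p=0.5600, H(M|N=s) = 1.3865
Weighted sum = 1.351 bits.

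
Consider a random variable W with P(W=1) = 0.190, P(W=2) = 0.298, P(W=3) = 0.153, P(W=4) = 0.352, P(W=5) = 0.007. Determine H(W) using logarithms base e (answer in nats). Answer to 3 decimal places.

H(W) = −Σ p·ln p.
  −(0.190)·ln(0.190) = 0.3155
  −(0.298)·ln(0.298) = 0.3608
  −(0.153)·ln(0.153) = 0.2872
  −(0.352)·ln(0.352) = 0.3675
  −(0.007)·ln(0.007) = 0.0347
Sum: 0.3155 + 0.3608 + 0.2872 + 0.3675 + 0.0347 = 1.366 nats.

1.366 nats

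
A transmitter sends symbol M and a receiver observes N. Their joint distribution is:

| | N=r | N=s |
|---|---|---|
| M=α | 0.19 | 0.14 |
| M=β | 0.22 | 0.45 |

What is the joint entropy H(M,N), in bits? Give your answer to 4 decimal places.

1.8513 bits

H(M,N) = −Σ p(x,y)·log₂ p(x,y) over all 4 cells.
  cell (α,r): −0.19·log₂0.19 = 0.45523
  cell (α,s): −0.14·log₂0.14 = 0.39711
  cell (β,r): −0.22·log₂0.22 = 0.48057
  cell (β,s): −0.45·log₂0.45 = 0.51840
Sum = 1.8513 bits.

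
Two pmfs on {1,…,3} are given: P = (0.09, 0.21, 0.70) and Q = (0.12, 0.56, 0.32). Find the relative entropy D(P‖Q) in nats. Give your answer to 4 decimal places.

0.3161 nats

D(P‖Q) = Σ p·ln(p/q).
  0.09·ln(0.09/0.12) = -0.02589
  0.21·ln(0.21/0.56) = -0.20597
  0.70·ln(0.70/0.32) = 0.54793
D(P‖Q) = 0.3161 nats.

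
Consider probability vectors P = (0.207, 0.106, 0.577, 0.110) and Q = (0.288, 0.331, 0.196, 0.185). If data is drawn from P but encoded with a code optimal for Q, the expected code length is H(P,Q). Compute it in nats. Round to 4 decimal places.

H(P,Q) = −Σ p·ln q.
  −0.207·ln(0.288) = 0.25767
  −0.106·ln(0.331) = 0.11720
  −0.577·ln(0.196) = 0.94030
  −0.110·ln(0.185) = 0.18561
H(P,Q) = 1.5008 nats.

1.5008 nats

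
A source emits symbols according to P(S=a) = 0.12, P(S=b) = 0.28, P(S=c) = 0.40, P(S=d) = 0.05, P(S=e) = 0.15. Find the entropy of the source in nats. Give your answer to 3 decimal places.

H(S) = −Σ p·ln p.
  −(0.12)·ln(0.12) = 0.2544
  −(0.28)·ln(0.28) = 0.3564
  −(0.40)·ln(0.40) = 0.3665
  −(0.05)·ln(0.05) = 0.1498
  −(0.15)·ln(0.15) = 0.2846
Sum: 0.2544 + 0.3564 + 0.3665 + 0.1498 + 0.2846 = 1.412 nats.

1.412 nats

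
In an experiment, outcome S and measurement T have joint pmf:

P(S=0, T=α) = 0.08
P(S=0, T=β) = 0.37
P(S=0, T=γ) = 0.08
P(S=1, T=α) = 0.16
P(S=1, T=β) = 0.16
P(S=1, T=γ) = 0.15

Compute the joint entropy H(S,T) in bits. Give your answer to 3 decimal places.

H(S,T) = −Σ p(x,y)·log₂ p(x,y) over all 6 cells.
  cell (0,α): −0.08·log₂0.08 = 0.2915
  cell (0,β): −0.37·log₂0.37 = 0.5307
  cell (0,γ): −0.08·log₂0.08 = 0.2915
  cell (1,α): −0.16·log₂0.16 = 0.4230
  cell (1,β): −0.16·log₂0.16 = 0.4230
  cell (1,γ): −0.15·log₂0.15 = 0.4105
Sum = 2.370 bits.

2.370 bits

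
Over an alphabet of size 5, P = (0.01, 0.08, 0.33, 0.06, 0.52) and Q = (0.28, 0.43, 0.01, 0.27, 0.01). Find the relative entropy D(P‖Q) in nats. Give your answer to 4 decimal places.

D(P‖Q) = Σ p·ln(p/q).
  0.01·ln(0.01/0.28) = -0.03332
  0.08·ln(0.08/0.43) = -0.13454
  0.33·ln(0.33/0.01) = 1.15385
  0.06·ln(0.06/0.27) = -0.09024
  0.52·ln(0.52/0.01) = 2.05465
D(P‖Q) = 2.9504 nats.

2.9504 nats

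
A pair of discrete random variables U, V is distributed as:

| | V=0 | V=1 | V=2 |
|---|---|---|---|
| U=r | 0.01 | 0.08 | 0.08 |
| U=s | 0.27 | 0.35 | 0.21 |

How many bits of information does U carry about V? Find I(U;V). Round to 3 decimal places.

Marginals: p(U) = (0.1700, 0.8300), p(V) = (0.2800, 0.4300, 0.2900).
I(U;V) = H(U) + H(V) − H(U,V).
H(U) = 0.6577, H(V) = 1.5557, H(U,V) = 2.1624.
I(U;V) = 0.6577 + 1.5557 − 2.1624 = 0.051 bits.

0.051 bits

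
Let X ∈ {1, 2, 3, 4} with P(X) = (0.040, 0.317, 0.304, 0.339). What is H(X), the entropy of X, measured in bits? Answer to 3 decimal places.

1.762 bits

H(X) = −Σ p·log₂ p.
  −(0.040)·log₂(0.040) = 0.1858
  −(0.317)·log₂(0.317) = 0.5254
  −(0.304)·log₂(0.304) = 0.5222
  −(0.339)·log₂(0.339) = 0.5291
Sum: 0.1858 + 0.5254 + 0.5222 + 0.5291 = 1.762 bits.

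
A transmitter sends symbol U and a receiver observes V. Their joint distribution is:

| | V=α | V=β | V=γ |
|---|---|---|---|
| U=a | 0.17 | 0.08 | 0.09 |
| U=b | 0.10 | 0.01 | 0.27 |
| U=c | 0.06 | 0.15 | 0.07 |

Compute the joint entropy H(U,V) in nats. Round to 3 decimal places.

1.989 nats

H(U,V) = −Σ p(x,y)·ln p(x,y) over all 9 cells.
  cell (a,α): −0.17·ln0.17 = 0.3012
  cell (a,β): −0.08·ln0.08 = 0.2021
  cell (a,γ): −0.09·ln0.09 = 0.2167
  cell (b,α): −0.10·ln0.10 = 0.2303
  cell (b,β): −0.01·ln0.01 = 0.0461
  cell (b,γ): −0.27·ln0.27 = 0.3535
  cell (c,α): −0.06·ln0.06 = 0.1688
  cell (c,β): −0.15·ln0.15 = 0.2846
  cell (c,γ): −0.07·ln0.07 = 0.1861
Sum = 1.989 nats.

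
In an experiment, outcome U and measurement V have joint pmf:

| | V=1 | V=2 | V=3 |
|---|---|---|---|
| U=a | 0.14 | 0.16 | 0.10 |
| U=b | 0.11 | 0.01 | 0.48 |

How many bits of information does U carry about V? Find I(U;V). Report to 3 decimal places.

0.284 bits

Marginals: p(U) = (0.4000, 0.6000), p(V) = (0.2500, 0.1700, 0.5800).
I(U;V) = H(U) + H(V) − H(U,V).
H(U) = 0.9710, H(V) = 1.3904, H(U,V) = 2.0773.
I(U;V) = 0.9710 + 1.3904 − 2.0773 = 0.284 bits.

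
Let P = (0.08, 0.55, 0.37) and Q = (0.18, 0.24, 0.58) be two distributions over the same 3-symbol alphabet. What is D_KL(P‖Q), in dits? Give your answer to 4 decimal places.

D(P‖Q) = Σ p·log₁₀(p/q).
  0.08·log₁₀(0.08/0.18) = -0.02817
  0.55·log₁₀(0.55/0.24) = 0.19808
  0.37·log₁₀(0.37/0.58) = -0.07223
D(P‖Q) = 0.0977 dits.

0.0977 dits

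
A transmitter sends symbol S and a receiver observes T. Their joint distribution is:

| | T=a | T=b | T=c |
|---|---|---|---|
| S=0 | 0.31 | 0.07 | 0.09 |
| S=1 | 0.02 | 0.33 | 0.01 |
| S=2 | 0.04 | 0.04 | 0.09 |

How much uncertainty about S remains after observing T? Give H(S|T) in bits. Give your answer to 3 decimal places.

0.989 bits

Marginals: p(S) = (0.4700, 0.3600, 0.1700), p(T) = (0.3700, 0.4400, 0.1900).
H(S|T) = Σ p(T) · H(S|T=·).
  T=a: p=0.3700, H(S|T=a) = 0.7884
  T=b: p=0.4400, H(S|T=b) = 1.0477
  T=c: p=0.1900, H(S|T=c) = 1.2448
Weighted sum = 0.989 bits.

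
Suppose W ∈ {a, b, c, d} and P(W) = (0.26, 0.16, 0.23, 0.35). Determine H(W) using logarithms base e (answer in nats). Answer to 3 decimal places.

1.349 nats

H(W) = −Σ p·ln p.
  −(0.26)·ln(0.26) = 0.3502
  −(0.16)·ln(0.16) = 0.2932
  −(0.23)·ln(0.23) = 0.3380
  −(0.35)·ln(0.35) = 0.3674
Sum: 0.3502 + 0.2932 + 0.3380 + 0.3674 = 1.349 nats.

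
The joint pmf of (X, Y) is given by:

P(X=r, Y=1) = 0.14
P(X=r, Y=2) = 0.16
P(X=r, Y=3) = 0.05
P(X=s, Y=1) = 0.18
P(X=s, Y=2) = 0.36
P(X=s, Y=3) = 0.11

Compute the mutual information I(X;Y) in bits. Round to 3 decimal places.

0.011 bits

Marginals: p(X) = (0.3500, 0.6500), p(Y) = (0.3200, 0.5200, 0.1600).
I(X;Y) = H(X) + H(Y) − H(X,Y).
H(X) = 0.9341, H(Y) = 1.4396, H(X,Y) = 2.3624.
I(X;Y) = 0.9341 + 1.4396 − 2.3624 = 0.011 bits.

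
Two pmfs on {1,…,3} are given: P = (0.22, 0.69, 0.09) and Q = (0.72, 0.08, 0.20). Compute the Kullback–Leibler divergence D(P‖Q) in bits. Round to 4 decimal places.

1.6649 bits

D(P‖Q) = Σ p·log₂(p/q).
  0.22·log₂(0.22/0.72) = -0.37631
  0.69·log₂(0.69/0.08) = 2.14488
  0.09·log₂(0.09/0.20) = -0.10368
D(P‖Q) = 1.6649 bits.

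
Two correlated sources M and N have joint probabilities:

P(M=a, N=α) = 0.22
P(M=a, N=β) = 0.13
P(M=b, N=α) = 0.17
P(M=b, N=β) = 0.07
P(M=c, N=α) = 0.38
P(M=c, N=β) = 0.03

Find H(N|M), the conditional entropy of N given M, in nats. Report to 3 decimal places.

0.483 nats

Chain rule: H(N|M) = H(M,N) − H(M).
Marginals: p(M) = (0.3500, 0.2400, 0.4100), p(N) = (0.7700, 0.2300).
H(M,N) = 1.5586 nats; H(M) = 1.0755 nats.
H(N|M) = 1.5586 − 1.0755 = 0.483 nats.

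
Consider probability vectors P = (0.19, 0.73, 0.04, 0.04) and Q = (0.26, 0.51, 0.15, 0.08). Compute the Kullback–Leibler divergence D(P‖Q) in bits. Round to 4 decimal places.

D(P‖Q) = Σ p·log₂(p/q).
  0.19·log₂(0.19/0.26) = -0.08598
  0.73·log₂(0.73/0.51) = 0.37770
  0.04·log₂(0.04/0.15) = -0.07628
  0.04·log₂(0.04/0.08) = -0.04000
D(P‖Q) = 0.1754 bits.

0.1754 bits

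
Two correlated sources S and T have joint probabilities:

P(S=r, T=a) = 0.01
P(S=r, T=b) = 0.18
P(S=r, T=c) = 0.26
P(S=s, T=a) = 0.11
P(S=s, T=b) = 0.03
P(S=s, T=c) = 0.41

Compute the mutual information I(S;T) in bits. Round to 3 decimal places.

Marginals: p(S) = (0.4500, 0.5500), p(T) = (0.1200, 0.2100, 0.6700).
I(S;T) = Σ p(x,y)·log₂[p(x,y)/(p(x)p(y))].
  (r,a): 0.01·log₂(0.1852) = -0.0243
  (r,b): 0.18·log₂(1.9048) = 0.1673
  (r,c): 0.26·log₂(0.8624) = -0.0555
  (s,a): 0.11·log₂(1.6667) = 0.0811
  (s,b): 0.03·log₂(0.2597) = -0.0583
  (s,c): 0.41·log₂(1.1126) = 0.0631
Sum = 0.173 bits.

0.173 bits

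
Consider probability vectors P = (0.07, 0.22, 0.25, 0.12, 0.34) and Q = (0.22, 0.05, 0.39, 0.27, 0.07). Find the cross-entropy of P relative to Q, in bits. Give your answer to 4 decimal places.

2.9744 bits

H(P,Q) = −Σ p·log₂ q.
  −0.07·log₂(0.22) = 0.15291
  −0.22·log₂(0.05) = 0.95082
  −0.25·log₂(0.39) = 0.33961
  −0.12·log₂(0.27) = 0.22668
  −0.34·log₂(0.07) = 1.30441
H(P,Q) = 2.9744 bits.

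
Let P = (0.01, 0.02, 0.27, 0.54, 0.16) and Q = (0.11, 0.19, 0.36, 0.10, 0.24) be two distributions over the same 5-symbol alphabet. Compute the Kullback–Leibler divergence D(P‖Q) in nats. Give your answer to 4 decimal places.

D(P‖Q) = Σ p·ln(p/q).
  0.01·ln(0.01/0.11) = -0.02398
  0.02·ln(0.02/0.19) = -0.04503
  0.27·ln(0.27/0.36) = -0.07767
  0.54·ln(0.54/0.10) = 0.91066
  0.16·ln(0.16/0.24) = -0.06487
D(P‖Q) = 0.6991 nats.

0.6991 nats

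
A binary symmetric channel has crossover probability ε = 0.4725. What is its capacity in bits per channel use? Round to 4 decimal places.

Binary symmetric channel: C = 1 − h₂(ε) where h₂ is the binary entropy function.
h₂(0.4725) = −0.4725·log₂0.4725 − 0.5275·log₂0.5275 = 0.9978.
C = 1 − 0.9978 = 0.0022 bits per channel use.

0.0022 bits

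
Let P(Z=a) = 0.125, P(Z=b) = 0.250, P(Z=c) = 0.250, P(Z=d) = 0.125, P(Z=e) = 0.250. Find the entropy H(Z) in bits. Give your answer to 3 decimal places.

H(Z) = −Σ p·log₂ p.
  −(0.125)·log₂(0.125) = 0.3750
  −(0.250)·log₂(0.250) = 0.5000
  −(0.250)·log₂(0.250) = 0.5000
  −(0.125)·log₂(0.125) = 0.3750
  −(0.250)·log₂(0.250) = 0.5000
Sum: 0.3750 + 0.5000 + 0.5000 + 0.3750 + 0.5000 = 2.250 bits.

2.250 bits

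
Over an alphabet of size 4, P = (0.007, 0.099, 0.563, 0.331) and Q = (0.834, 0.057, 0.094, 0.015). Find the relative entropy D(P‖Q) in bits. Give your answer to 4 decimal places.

D(P‖Q) = Σ p·log₂(p/q).
  0.007·log₂(0.007/0.834) = -0.04828
  0.099·log₂(0.099/0.057) = 0.07885
  0.563·log₂(0.563/0.094) = 1.45389
  0.331·log₂(0.331/0.015) = 1.47752
D(P‖Q) = 2.9620 bits.

2.9620 bits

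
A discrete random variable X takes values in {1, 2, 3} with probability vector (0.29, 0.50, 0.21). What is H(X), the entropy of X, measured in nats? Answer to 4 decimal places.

1.0333 nats

H(X) = −Σ p·ln p.
  −(0.29)·ln(0.29) = 0.35898
  −(0.50)·ln(0.50) = 0.34657
  −(0.21)·ln(0.21) = 0.32774
Sum: 0.35898 + 0.34657 + 0.32774 = 1.0333 nats.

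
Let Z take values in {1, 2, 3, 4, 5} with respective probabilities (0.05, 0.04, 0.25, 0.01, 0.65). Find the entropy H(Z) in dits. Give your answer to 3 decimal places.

0.413 dits

H(Z) = −Σ p·log₁₀ p.
  −(0.05)·log₁₀(0.05) = 0.0651
  −(0.04)·log₁₀(0.04) = 0.0559
  −(0.25)·log₁₀(0.25) = 0.1505
  −(0.01)·log₁₀(0.01) = 0.0200
  −(0.65)·log₁₀(0.65) = 0.1216
Sum: 0.0651 + 0.0559 + 0.1505 + 0.0200 + 0.1216 = 0.413 dits.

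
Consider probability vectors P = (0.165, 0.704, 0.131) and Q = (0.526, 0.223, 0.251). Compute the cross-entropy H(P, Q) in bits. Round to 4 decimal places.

H(P,Q) = −Σ p·log₂ q.
  −0.165·log₂(0.526) = 0.15293
  −0.704·log₂(0.223) = 1.52408
  −0.131·log₂(0.251) = 0.26125
H(P,Q) = 1.9383 bits.

1.9383 bits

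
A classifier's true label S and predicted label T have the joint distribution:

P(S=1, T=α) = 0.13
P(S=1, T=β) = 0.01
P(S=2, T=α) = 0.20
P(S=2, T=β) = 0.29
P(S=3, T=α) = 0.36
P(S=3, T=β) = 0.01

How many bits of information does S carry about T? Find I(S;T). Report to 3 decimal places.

0.297 bits

Marginals: p(S) = (0.1400, 0.4900, 0.3700), p(T) = (0.6900, 0.3100).
I(S;T) = Σ p(x,y)·log₂[p(x,y)/(p(x)p(y))].
  (1,α): 0.13·log₂(1.3458) = 0.0557
  (1,β): 0.01·log₂(0.2304) = -0.0212
  (2,α): 0.20·log₂(0.5915) = -0.1515
  (2,β): 0.29·log₂(1.9092) = 0.2705
  (3,α): 0.36·log₂(1.4101) = 0.1785
  (3,β): 0.01·log₂(0.0872) = -0.0352
Sum = 0.297 bits.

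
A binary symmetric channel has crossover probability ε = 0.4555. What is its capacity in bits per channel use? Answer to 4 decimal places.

Binary symmetric channel: C = 1 − h₂(ε) where h₂ is the binary entropy function.
h₂(0.4555) = −0.4555·log₂0.4555 − 0.5445·log₂0.5445 = 0.9943.
C = 1 − 0.9943 = 0.0057 bits per channel use.

0.0057 bits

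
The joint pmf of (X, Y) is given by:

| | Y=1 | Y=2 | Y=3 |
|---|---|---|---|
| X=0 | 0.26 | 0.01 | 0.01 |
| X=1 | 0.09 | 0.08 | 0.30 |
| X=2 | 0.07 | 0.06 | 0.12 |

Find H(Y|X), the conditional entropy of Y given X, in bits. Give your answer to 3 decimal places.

Marginals: p(X) = (0.2800, 0.4700, 0.2500), p(Y) = (0.4200, 0.1500, 0.4300).
H(Y|X) = Σ p(X) · H(Y|X=·).
  X=0: p=0.2800, H(Y|X=0) = 0.4427
  X=1: p=0.4700, H(Y|X=1) = 1.3049
  X=2: p=0.2500, H(Y|X=2) = 1.5166
Weighted sum = 1.116 bits.

1.116 bits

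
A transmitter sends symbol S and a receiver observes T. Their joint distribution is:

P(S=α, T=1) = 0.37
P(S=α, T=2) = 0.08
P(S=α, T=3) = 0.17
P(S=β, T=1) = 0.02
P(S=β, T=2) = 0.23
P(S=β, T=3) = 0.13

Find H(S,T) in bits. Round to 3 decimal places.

2.240 bits

H(S,T) = −Σ p(x,y)·log₂ p(x,y) over all 6 cells.
  cell (α,1): −0.37·log₂0.37 = 0.5307
  cell (α,2): −0.08·log₂0.08 = 0.2915
  cell (α,3): −0.17·log₂0.17 = 0.4346
  cell (β,1): −0.02·log₂0.02 = 0.1129
  cell (β,2): −0.23·log₂0.23 = 0.4877
  cell (β,3): −0.13·log₂0.13 = 0.3826
Sum = 2.240 bits.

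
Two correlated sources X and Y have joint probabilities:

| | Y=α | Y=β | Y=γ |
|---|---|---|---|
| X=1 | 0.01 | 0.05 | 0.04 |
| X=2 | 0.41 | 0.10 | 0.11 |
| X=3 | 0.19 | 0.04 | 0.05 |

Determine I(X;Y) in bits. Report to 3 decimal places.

0.093 bits

Marginals: p(X) = (0.1000, 0.6200, 0.2800), p(Y) = (0.6100, 0.1900, 0.2000).
I(X;Y) = H(X) + H(Y) − H(X,Y).
H(X) = 1.2740, H(Y) = 1.3546, H(X,Y) = 2.5352.
I(X;Y) = 1.2740 + 1.3546 − 2.5352 = 0.093 bits.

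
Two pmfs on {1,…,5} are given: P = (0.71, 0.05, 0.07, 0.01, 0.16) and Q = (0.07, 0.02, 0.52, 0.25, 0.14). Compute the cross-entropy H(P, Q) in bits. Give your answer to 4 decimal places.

H(P,Q) = −Σ p·log₂ q.
  −0.71·log₂(0.07) = 2.72392
  −0.05·log₂(0.02) = 0.28219
  −0.07·log₂(0.52) = 0.06604
  −0.01·log₂(0.25) = 0.02000
  −0.16·log₂(0.14) = 0.45384
H(P,Q) = 3.5460 bits.

3.5460 bits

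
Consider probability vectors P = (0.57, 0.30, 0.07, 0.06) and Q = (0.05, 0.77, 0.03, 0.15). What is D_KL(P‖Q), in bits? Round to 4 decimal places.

D(P‖Q) = Σ p·log₂(p/q).
  0.57·log₂(0.57/0.05) = 2.00125
  0.30·log₂(0.30/0.77) = -0.40797
  0.07·log₂(0.07/0.03) = 0.08557
  0.06·log₂(0.06/0.15) = -0.07932
D(P‖Q) = 1.5995 bits.

1.5995 bits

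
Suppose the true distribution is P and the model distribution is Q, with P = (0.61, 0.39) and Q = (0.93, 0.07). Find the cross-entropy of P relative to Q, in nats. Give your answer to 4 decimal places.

H(P,Q) = −Σ p·ln q.
  −0.61·ln(0.93) = 0.04427
  −0.39·ln(0.07) = 1.03711
H(P,Q) = 1.0814 nats.

1.0814 nats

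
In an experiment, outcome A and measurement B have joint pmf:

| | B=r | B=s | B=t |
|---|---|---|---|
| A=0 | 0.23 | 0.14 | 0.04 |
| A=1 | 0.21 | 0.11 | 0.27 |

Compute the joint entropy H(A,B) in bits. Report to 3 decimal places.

2.404 bits

H(A,B) = −Σ p(x,y)·log₂ p(x,y) over all 6 cells.
  cell (0,r): −0.23·log₂0.23 = 0.4877
  cell (0,s): −0.14·log₂0.14 = 0.3971
  cell (0,t): −0.04·log₂0.04 = 0.1858
  cell (1,r): −0.21·log₂0.21 = 0.4728
  cell (1,s): −0.11·log₂0.11 = 0.3503
  cell (1,t): −0.27·log₂0.27 = 0.5100
Sum = 2.404 bits.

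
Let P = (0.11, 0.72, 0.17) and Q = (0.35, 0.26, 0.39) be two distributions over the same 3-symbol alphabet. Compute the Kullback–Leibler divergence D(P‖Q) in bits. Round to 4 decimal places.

D(P‖Q) = Σ p·log₂(p/q).
  0.11·log₂(0.11/0.35) = -0.18368
  0.72·log₂(0.72/0.26) = 1.05803
  0.17·log₂(0.17/0.39) = -0.20365
D(P‖Q) = 0.6707 bits.

0.6707 bits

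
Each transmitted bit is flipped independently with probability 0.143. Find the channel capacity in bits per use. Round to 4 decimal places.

0.4080 bits

Binary symmetric channel: C = 1 − h₂(ε) where h₂ is the binary entropy function.
h₂(0.143) = −0.143·log₂0.143 − 0.857·log₂0.857 = 0.5920.
C = 1 − 0.5920 = 0.4080 bits per channel use.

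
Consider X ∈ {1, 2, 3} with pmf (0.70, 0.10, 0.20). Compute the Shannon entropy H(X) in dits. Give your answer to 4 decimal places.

H(X) = −Σ p·log₁₀ p.
  −(0.70)·log₁₀(0.70) = 0.10843
  −(0.10)·log₁₀(0.10) = 0.10000
  −(0.20)·log₁₀(0.20) = 0.13979
Sum: 0.10843 + 0.10000 + 0.13979 = 0.3482 dits.

0.3482 dits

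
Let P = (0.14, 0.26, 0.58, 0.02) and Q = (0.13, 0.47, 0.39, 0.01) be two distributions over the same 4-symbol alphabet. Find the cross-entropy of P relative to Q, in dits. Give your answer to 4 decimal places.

H(P,Q) = −Σ p·log₁₀ q.
  −0.14·log₁₀(0.13) = 0.12405
  −0.26·log₁₀(0.47) = 0.08525
  −0.58·log₁₀(0.39) = 0.23718
  −0.02·log₁₀(0.01) = 0.04000
H(P,Q) = 0.4865 dits.

0.4865 dits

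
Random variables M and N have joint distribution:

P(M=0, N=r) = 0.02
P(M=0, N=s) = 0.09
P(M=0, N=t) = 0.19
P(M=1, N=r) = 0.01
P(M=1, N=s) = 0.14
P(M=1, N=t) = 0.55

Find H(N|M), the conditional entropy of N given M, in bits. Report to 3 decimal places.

0.937 bits

Chain rule: H(N|M) = H(M,N) − H(M).
Marginals: p(M) = (0.3000, 0.7000), p(N) = (0.0300, 0.2300, 0.7400).
H(M,N) = 1.8187 bits; H(M) = 0.8813 bits.
H(N|M) = 1.8187 − 0.8813 = 0.937 bits.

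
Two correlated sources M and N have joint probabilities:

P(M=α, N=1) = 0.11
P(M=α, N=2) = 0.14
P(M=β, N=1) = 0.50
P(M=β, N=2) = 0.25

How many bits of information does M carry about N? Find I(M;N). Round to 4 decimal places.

0.0287 bits

Marginals: p(M) = (0.2500, 0.7500), p(N) = (0.6100, 0.3900).
I(M;N) = Σ p(x,y)·log₂[p(x,y)/(p(x)p(y))].
  (α,1): 0.11·log₂(0.7213) = -0.05184
  (α,2): 0.14·log₂(1.4359) = 0.07307
  (β,1): 0.50·log₂(1.0929) = 0.06408
  (β,2): 0.25·log₂(0.8547) = -0.05663
Sum = 0.0287 bits.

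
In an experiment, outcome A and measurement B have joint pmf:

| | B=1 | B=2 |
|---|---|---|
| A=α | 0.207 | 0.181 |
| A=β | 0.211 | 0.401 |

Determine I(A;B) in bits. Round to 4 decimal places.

0.0250 bits

Marginals: p(A) = (0.3880, 0.6120), p(B) = (0.4180, 0.5820).
I(A;B) = Σ p(x,y)·log₂[p(x,y)/(p(x)p(y))].
  (α,1): 0.207·log₂(1.2763) = 0.07286
  (α,2): 0.181·log₂(0.8015) = -0.05777
  (β,1): 0.211·log₂(0.8248) = -0.05863
  (β,2): 0.401·log₂(1.1258) = 0.06856
Sum = 0.0250 bits.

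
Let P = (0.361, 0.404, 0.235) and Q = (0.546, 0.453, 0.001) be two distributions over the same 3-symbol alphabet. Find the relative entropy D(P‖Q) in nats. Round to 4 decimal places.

1.0874 nats

D(P‖Q) = Σ p·ln(p/q).
  0.361·ln(0.361/0.546) = -0.14936
  0.404·ln(0.404/0.453) = -0.04625
  0.235·ln(0.235/0.001) = 1.28300
D(P‖Q) = 1.0874 nats.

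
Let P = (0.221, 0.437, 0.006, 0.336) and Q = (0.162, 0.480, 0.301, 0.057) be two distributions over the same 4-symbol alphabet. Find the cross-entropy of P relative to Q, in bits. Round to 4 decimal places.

H(P,Q) = −Σ p·log₂ q.
  −0.221·log₂(0.162) = 0.58033
  −0.437·log₂(0.480) = 0.46274
  −0.006·log₂(0.301) = 0.01039
  −0.336·log₂(0.057) = 1.38865
H(P,Q) = 2.4421 bits.

2.4421 bits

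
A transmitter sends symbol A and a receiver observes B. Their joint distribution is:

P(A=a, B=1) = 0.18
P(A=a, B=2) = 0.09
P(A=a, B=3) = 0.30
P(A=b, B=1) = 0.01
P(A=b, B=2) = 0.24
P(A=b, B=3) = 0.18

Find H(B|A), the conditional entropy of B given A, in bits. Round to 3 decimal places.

Marginals: p(A) = (0.5700, 0.4300), p(B) = (0.1900, 0.3300, 0.4800).
H(B|A) = Σ p(A) · H(B|A=·).
  A=a: p=0.5700, H(B|A=a) = 1.4330
  A=b: p=0.4300, H(B|A=b) = 1.1217
Weighted sum = 1.299 bits.

1.299 bits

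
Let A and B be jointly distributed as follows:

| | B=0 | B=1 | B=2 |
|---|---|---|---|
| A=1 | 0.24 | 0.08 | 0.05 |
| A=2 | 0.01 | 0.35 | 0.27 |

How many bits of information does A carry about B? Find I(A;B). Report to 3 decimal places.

Marginals: p(A) = (0.3700, 0.6300), p(B) = (0.2500, 0.4300, 0.3200).
I(A;B) = H(A) + H(B) − H(A,B).
H(A) = 0.9507, H(B) = 1.5496, H(A,B) = 2.1083.
I(A;B) = 0.9507 + 1.5496 − 2.1083 = 0.392 bits.

0.392 bits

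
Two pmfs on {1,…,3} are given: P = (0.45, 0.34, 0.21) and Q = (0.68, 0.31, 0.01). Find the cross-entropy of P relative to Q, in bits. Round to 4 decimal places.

H(P,Q) = −Σ p·log₂ q.
  −0.45·log₂(0.68) = 0.25038
  −0.34·log₂(0.31) = 0.57448
  −0.21·log₂(0.01) = 1.39521
H(P,Q) = 2.2201 bits.

2.2201 bits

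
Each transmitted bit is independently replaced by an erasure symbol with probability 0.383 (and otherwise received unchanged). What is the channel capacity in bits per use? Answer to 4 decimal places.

0.6170 bits

Binary erasure channel: capacity C = 1 − ε.
C = 1 − 0.383 = 0.6170 bits per channel use.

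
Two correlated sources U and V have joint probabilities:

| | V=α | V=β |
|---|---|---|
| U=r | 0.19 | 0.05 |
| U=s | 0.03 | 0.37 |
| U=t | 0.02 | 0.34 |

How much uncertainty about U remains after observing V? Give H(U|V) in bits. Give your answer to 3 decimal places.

Chain rule: H(U|V) = H(U,V) − H(V).
Marginals: p(U) = (0.2400, 0.4000, 0.3600), p(V) = (0.2400, 0.7600).
H(U,V) = 1.9959 bits; H(V) = 0.7950 bits.
H(U|V) = 1.9959 − 0.7950 = 1.201 bits.

1.201 bits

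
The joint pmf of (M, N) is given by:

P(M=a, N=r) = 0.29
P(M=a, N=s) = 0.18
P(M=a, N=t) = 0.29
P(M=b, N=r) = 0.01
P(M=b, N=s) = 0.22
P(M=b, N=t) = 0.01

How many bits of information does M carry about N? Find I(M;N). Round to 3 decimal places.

0.271 bits

Marginals: p(M) = (0.7600, 0.2400), p(N) = (0.3000, 0.4000, 0.3000).
I(M;N) = H(M) + H(N) − H(M,N).
H(M) = 0.7950, H(N) = 1.5710, H(M,N) = 2.0946.
I(M;N) = 0.7950 + 1.5710 − 2.0946 = 0.271 bits.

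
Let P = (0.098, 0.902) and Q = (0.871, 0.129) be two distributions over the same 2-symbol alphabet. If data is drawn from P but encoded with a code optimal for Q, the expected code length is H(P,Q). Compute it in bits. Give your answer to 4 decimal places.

H(P,Q) = −Σ p·log₂ q.
  −0.098·log₂(0.871) = 0.01953
  −0.902·log₂(0.129) = 2.66501
H(P,Q) = 2.6845 bits.

2.6845 bits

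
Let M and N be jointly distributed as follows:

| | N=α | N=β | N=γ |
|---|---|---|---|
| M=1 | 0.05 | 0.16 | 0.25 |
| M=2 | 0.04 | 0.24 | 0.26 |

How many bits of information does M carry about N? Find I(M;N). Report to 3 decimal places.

Marginals: p(M) = (0.4600, 0.5400), p(N) = (0.0900, 0.4000, 0.5100).
I(M;N) = H(M) + H(N) − H(M,N).
H(M) = 0.9954, H(N) = 1.3369, H(M,N) = 2.3243.
I(M;N) = 0.9954 + 1.3369 − 2.3243 = 0.008 bits.

0.008 bits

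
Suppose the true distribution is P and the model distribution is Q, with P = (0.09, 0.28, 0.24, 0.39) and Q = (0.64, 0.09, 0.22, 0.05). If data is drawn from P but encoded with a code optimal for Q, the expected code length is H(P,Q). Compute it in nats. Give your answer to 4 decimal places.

H(P,Q) = −Σ p·ln q.
  −0.09·ln(0.64) = 0.04017
  −0.28·ln(0.09) = 0.67422
  −0.24·ln(0.22) = 0.36339
  −0.39·ln(0.05) = 1.16834
H(P,Q) = 2.2461 nats.

2.2461 nats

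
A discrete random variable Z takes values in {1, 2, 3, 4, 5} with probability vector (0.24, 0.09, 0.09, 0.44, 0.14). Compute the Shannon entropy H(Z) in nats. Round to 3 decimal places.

H(Z) = −Σ p·ln p.
  −(0.24)·ln(0.24) = 0.3425
  −(0.09)·ln(0.09) = 0.2167
  −(0.09)·ln(0.09) = 0.2167
  −(0.44)·ln(0.44) = 0.3612
  −(0.14)·ln(0.14) = 0.2753
Sum: 0.3425 + 0.2167 + 0.2167 + 0.3612 + 0.2753 = 1.412 nats.

1.412 nats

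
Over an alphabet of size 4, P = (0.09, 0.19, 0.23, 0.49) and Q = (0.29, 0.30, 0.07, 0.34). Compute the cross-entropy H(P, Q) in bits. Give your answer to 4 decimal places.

H(P,Q) = −Σ p·log₂ q.
  −0.09·log₂(0.29) = 0.16073
  −0.19·log₂(0.30) = 0.33002
  −0.23·log₂(0.07) = 0.88240
  −0.49·log₂(0.34) = 0.76263
H(P,Q) = 2.1358 bits.

2.1358 bits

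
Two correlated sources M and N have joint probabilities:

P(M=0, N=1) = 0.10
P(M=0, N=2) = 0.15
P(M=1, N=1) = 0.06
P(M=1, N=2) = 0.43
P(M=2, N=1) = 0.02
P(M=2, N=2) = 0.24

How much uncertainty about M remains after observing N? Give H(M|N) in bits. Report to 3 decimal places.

1.437 bits

Chain rule: H(M|N) = H(M,N) − H(N).
Marginals: p(M) = (0.2500, 0.4900, 0.2600), p(N) = (0.1800, 0.8200).
H(M,N) = 2.1168 bits; H(N) = 0.6801 bits.
H(M|N) = 2.1168 − 0.6801 = 1.437 bits.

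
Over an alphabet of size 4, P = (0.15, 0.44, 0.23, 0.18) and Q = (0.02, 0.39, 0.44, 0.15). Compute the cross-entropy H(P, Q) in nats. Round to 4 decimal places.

H(P,Q) = −Σ p·ln q.
  −0.15·ln(0.02) = 0.58680
  −0.44·ln(0.39) = 0.41431
  −0.23·ln(0.44) = 0.18883
  −0.18·ln(0.15) = 0.34148
H(P,Q) = 1.5314 nats.

1.5314 nats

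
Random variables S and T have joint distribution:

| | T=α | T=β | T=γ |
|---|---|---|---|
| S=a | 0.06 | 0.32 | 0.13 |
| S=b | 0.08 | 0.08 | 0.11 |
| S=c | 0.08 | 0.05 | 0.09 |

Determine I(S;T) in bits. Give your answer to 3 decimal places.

0.107 bits

Marginals: p(S) = (0.5100, 0.2700, 0.2200), p(T) = (0.2200, 0.4500, 0.3300).
I(S;T) = H(S) + H(T) − H(S,T).
H(S) = 1.4860, H(T) = 1.5268, H(S,T) = 2.9058.
I(S;T) = 1.4860 + 1.5268 − 2.9058 = 0.107 bits.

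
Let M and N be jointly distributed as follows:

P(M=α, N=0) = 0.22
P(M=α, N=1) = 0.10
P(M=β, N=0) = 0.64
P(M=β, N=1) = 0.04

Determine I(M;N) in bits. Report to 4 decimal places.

Marginals: p(M) = (0.3200, 0.6800), p(N) = (0.8600, 0.1400).
I(M;N) = H(M) + H(N) − H(M,N).
H(M) = 0.9044, H(N) = 0.5842, H(M,N) = 1.4106.
I(M;N) = 0.9044 + 0.5842 − 1.4106 = 0.0780 bits.

0.0780 bits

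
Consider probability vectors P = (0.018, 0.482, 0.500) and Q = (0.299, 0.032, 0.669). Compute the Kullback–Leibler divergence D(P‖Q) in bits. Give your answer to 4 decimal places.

1.6030 bits

D(P‖Q) = Σ p·log₂(p/q).
  0.018·log₂(0.018/0.299) = -0.07297
  0.482·log₂(0.482/0.032) = 1.88601
  0.500·log₂(0.500/0.669) = -0.21004
D(P‖Q) = 1.6030 bits.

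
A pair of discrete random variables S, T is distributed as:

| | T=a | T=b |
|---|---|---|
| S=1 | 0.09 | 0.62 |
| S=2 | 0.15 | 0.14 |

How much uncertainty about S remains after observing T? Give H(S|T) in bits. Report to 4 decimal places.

0.7529 bits

Chain rule: H(S|T) = H(S,T) − H(T).
Marginals: p(S) = (0.7100, 0.2900), p(T) = (0.2400, 0.7600).
H(S,T) = 1.5479 bits; H(T) = 0.7950 bits.
H(S|T) = 1.5479 − 0.7950 = 0.7529 bits.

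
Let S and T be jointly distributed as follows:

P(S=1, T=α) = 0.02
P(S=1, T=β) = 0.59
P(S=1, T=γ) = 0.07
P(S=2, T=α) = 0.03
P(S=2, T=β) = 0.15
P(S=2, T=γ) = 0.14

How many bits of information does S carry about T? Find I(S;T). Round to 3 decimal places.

0.125 bits

Marginals: p(S) = (0.6800, 0.3200), p(T) = (0.0500, 0.7400, 0.2100).
I(S;T) = H(S) + H(T) − H(S,T).
H(S) = 0.9044, H(T) = 1.0104, H(S,T) = 1.7900.
I(S;T) = 0.9044 + 1.0104 − 1.7900 = 0.125 bits.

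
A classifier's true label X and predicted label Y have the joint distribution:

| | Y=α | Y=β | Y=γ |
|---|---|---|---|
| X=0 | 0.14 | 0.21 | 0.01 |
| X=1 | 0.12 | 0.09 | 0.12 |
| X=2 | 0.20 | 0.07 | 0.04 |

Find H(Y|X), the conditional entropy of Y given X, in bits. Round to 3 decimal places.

1.320 bits

Marginals: p(X) = (0.3600, 0.3300, 0.3100), p(Y) = (0.4600, 0.3700, 0.1700).
H(Y|X) = Σ p(X) · H(Y|X=·).
  X=0: p=0.3600, H(Y|X=0) = 1.1271
  X=1: p=0.3300, H(Y|X=1) = 1.5726
  X=2: p=0.3100, H(Y|X=2) = 1.2739
Weighted sum = 1.320 bits.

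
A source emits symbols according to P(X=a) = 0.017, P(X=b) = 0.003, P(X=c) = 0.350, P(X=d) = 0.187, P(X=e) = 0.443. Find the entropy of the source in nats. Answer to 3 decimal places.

H(X) = −Σ p·ln p.
  −(0.017)·ln(0.017) = 0.0693
  −(0.003)·ln(0.003) = 0.0174
  −(0.350)·ln(0.350) = 0.3674
  −(0.187)·ln(0.187) = 0.3135
  −(0.443)·ln(0.443) = 0.3607
Sum: 0.0693 + 0.0174 + 0.3674 + 0.3135 + 0.3607 = 1.128 nats.

1.128 nats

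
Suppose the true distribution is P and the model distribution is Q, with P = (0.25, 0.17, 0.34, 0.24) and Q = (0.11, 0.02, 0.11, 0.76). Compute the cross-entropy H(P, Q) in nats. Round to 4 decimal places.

2.0332 nats

H(P,Q) = −Σ p·ln q.
  −0.25·ln(0.11) = 0.55182
  −0.17·ln(0.02) = 0.66504
  −0.34·ln(0.11) = 0.75047
  −0.24·ln(0.76) = 0.06586
H(P,Q) = 2.0332 nats.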